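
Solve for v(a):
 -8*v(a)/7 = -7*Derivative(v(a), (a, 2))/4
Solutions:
 v(a) = C1*exp(-4*sqrt(2)*a/7) + C2*exp(4*sqrt(2)*a/7)


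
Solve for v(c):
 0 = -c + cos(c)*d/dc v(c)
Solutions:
 v(c) = C1 + Integral(c/cos(c), c)


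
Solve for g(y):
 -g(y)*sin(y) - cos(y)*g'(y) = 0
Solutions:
 g(y) = C1*cos(y)


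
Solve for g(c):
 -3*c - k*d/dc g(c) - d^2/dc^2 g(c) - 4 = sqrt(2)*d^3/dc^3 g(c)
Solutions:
 g(c) = C1 + C2*exp(sqrt(2)*c*(sqrt(-4*sqrt(2)*k + 1) - 1)/4) + C3*exp(-sqrt(2)*c*(sqrt(-4*sqrt(2)*k + 1) + 1)/4) - 3*c^2/(2*k) - 4*c/k + 3*c/k^2


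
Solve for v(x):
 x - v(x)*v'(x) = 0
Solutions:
 v(x) = -sqrt(C1 + x^2)
 v(x) = sqrt(C1 + x^2)


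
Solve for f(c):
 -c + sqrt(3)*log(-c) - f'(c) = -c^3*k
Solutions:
 f(c) = C1 + c^4*k/4 - c^2/2 + sqrt(3)*c*log(-c) - sqrt(3)*c


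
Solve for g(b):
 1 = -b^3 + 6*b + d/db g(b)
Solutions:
 g(b) = C1 + b^4/4 - 3*b^2 + b


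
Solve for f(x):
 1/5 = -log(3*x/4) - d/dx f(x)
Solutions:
 f(x) = C1 - x*log(x) + x*log(4/3) + 4*x/5


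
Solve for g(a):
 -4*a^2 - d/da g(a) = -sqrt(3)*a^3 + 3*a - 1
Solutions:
 g(a) = C1 + sqrt(3)*a^4/4 - 4*a^3/3 - 3*a^2/2 + a


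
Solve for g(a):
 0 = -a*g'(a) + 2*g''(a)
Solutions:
 g(a) = C1 + C2*erfi(a/2)


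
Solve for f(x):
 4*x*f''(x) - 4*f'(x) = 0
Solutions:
 f(x) = C1 + C2*x^2


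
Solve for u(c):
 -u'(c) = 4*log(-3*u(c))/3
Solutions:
 3*Integral(1/(log(-_y) + log(3)), (_y, u(c)))/4 = C1 - c


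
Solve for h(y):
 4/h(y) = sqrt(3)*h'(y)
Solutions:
 h(y) = -sqrt(C1 + 24*sqrt(3)*y)/3
 h(y) = sqrt(C1 + 24*sqrt(3)*y)/3


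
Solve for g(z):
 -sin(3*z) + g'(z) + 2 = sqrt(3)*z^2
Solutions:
 g(z) = C1 + sqrt(3)*z^3/3 - 2*z - cos(3*z)/3


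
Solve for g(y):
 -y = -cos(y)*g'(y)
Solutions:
 g(y) = C1 + Integral(y/cos(y), y)


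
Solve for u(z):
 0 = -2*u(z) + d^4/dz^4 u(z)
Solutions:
 u(z) = C1*exp(-2^(1/4)*z) + C2*exp(2^(1/4)*z) + C3*sin(2^(1/4)*z) + C4*cos(2^(1/4)*z)


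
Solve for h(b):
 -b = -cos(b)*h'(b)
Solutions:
 h(b) = C1 + Integral(b/cos(b), b)


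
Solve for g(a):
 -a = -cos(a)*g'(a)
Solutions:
 g(a) = C1 + Integral(a/cos(a), a)


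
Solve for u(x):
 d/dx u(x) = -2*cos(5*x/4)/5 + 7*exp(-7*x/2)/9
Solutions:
 u(x) = C1 - 8*sin(5*x/4)/25 - 2*exp(-7*x/2)/9


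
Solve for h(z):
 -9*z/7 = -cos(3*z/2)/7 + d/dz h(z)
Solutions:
 h(z) = C1 - 9*z^2/14 + 2*sin(3*z/2)/21


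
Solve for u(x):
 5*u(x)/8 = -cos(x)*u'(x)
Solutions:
 u(x) = C1*(sin(x) - 1)^(5/16)/(sin(x) + 1)^(5/16)


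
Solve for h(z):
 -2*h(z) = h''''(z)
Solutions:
 h(z) = (C1*sin(2^(3/4)*z/2) + C2*cos(2^(3/4)*z/2))*exp(-2^(3/4)*z/2) + (C3*sin(2^(3/4)*z/2) + C4*cos(2^(3/4)*z/2))*exp(2^(3/4)*z/2)


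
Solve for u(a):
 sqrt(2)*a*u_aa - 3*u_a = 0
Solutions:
 u(a) = C1 + C2*a^(1 + 3*sqrt(2)/2)


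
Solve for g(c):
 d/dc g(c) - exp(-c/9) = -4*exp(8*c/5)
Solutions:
 g(c) = C1 - 5*exp(8*c/5)/2 - 9*exp(-c/9)


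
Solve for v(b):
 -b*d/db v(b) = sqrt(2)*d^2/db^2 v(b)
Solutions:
 v(b) = C1 + C2*erf(2^(1/4)*b/2)


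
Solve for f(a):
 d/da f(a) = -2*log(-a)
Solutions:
 f(a) = C1 - 2*a*log(-a) + 2*a


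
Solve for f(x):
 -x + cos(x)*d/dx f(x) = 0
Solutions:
 f(x) = C1 + Integral(x/cos(x), x)


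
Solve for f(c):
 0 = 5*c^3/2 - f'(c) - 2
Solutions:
 f(c) = C1 + 5*c^4/8 - 2*c


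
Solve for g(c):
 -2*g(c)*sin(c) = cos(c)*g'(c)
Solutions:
 g(c) = C1*cos(c)^2


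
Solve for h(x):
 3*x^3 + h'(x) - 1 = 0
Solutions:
 h(x) = C1 - 3*x^4/4 + x


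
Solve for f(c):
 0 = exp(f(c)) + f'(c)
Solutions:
 f(c) = log(1/(C1 + c))


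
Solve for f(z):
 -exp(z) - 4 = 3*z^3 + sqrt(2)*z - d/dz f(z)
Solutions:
 f(z) = C1 + 3*z^4/4 + sqrt(2)*z^2/2 + 4*z + exp(z)


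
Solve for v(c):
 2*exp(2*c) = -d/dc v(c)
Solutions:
 v(c) = C1 - exp(2*c)


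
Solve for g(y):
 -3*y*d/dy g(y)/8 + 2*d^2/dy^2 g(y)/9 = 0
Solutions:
 g(y) = C1 + C2*erfi(3*sqrt(6)*y/8)


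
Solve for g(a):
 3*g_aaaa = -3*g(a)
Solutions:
 g(a) = (C1*sin(sqrt(2)*a/2) + C2*cos(sqrt(2)*a/2))*exp(-sqrt(2)*a/2) + (C3*sin(sqrt(2)*a/2) + C4*cos(sqrt(2)*a/2))*exp(sqrt(2)*a/2)


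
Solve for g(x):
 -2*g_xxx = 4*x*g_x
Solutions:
 g(x) = C1 + Integral(C2*airyai(-2^(1/3)*x) + C3*airybi(-2^(1/3)*x), x)


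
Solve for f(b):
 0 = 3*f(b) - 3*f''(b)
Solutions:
 f(b) = C1*exp(-b) + C2*exp(b)


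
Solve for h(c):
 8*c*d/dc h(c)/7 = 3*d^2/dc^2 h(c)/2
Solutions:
 h(c) = C1 + C2*erfi(2*sqrt(42)*c/21)


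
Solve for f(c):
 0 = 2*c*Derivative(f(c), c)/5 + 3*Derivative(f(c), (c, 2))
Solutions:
 f(c) = C1 + C2*erf(sqrt(15)*c/15)


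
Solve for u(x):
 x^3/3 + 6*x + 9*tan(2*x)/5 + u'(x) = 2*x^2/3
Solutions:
 u(x) = C1 - x^4/12 + 2*x^3/9 - 3*x^2 + 9*log(cos(2*x))/10


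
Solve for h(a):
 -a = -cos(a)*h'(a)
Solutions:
 h(a) = C1 + Integral(a/cos(a), a)


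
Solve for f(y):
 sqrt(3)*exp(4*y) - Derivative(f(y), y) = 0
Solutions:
 f(y) = C1 + sqrt(3)*exp(4*y)/4


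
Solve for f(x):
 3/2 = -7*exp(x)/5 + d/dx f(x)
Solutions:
 f(x) = C1 + 3*x/2 + 7*exp(x)/5


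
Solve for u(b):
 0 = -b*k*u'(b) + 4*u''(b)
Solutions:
 u(b) = Piecewise((-sqrt(2)*sqrt(pi)*C1*erf(sqrt(2)*b*sqrt(-k)/4)/sqrt(-k) - C2, (k > 0) | (k < 0)), (-C1*b - C2, True))


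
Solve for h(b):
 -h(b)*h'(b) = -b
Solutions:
 h(b) = -sqrt(C1 + b^2)
 h(b) = sqrt(C1 + b^2)


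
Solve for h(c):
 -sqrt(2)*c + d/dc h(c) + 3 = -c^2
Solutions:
 h(c) = C1 - c^3/3 + sqrt(2)*c^2/2 - 3*c


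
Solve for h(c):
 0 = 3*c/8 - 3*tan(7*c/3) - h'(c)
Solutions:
 h(c) = C1 + 3*c^2/16 + 9*log(cos(7*c/3))/7


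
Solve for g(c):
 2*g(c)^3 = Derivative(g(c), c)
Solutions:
 g(c) = -sqrt(2)*sqrt(-1/(C1 + 2*c))/2
 g(c) = sqrt(2)*sqrt(-1/(C1 + 2*c))/2


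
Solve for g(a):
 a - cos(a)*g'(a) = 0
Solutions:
 g(a) = C1 + Integral(a/cos(a), a)


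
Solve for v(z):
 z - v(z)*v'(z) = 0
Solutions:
 v(z) = -sqrt(C1 + z^2)
 v(z) = sqrt(C1 + z^2)


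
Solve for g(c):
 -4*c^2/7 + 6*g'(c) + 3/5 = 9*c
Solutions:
 g(c) = C1 + 2*c^3/63 + 3*c^2/4 - c/10


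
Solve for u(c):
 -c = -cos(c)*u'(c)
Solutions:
 u(c) = C1 + Integral(c/cos(c), c)


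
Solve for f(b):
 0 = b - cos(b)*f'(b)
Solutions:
 f(b) = C1 + Integral(b/cos(b), b)


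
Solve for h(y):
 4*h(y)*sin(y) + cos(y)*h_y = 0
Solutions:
 h(y) = C1*cos(y)^4


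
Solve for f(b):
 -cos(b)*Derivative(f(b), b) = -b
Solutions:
 f(b) = C1 + Integral(b/cos(b), b)


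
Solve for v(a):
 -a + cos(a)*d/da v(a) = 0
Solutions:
 v(a) = C1 + Integral(a/cos(a), a)


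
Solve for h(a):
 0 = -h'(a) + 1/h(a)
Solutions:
 h(a) = -sqrt(C1 + 2*a)
 h(a) = sqrt(C1 + 2*a)


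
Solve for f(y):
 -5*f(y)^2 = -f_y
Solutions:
 f(y) = -1/(C1 + 5*y)


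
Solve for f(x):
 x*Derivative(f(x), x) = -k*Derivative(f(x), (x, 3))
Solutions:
 f(x) = C1 + Integral(C2*airyai(x*(-1/k)^(1/3)) + C3*airybi(x*(-1/k)^(1/3)), x)


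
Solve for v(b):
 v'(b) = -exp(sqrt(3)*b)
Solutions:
 v(b) = C1 - sqrt(3)*exp(sqrt(3)*b)/3


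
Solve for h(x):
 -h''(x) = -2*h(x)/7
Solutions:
 h(x) = C1*exp(-sqrt(14)*x/7) + C2*exp(sqrt(14)*x/7)


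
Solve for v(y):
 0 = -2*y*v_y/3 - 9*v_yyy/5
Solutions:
 v(y) = C1 + Integral(C2*airyai(-10^(1/3)*y/3) + C3*airybi(-10^(1/3)*y/3), y)


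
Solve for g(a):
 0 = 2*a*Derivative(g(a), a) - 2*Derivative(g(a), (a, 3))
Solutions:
 g(a) = C1 + Integral(C2*airyai(a) + C3*airybi(a), a)


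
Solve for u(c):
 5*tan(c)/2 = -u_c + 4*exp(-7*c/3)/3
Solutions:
 u(c) = C1 - 5*log(tan(c)^2 + 1)/4 - 4*exp(-7*c/3)/7


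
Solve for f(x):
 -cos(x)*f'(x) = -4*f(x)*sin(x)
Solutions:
 f(x) = C1/cos(x)^4


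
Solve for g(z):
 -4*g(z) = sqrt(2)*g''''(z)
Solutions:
 g(z) = (C1*sin(2^(7/8)*z/2) + C2*cos(2^(7/8)*z/2))*exp(-2^(7/8)*z/2) + (C3*sin(2^(7/8)*z/2) + C4*cos(2^(7/8)*z/2))*exp(2^(7/8)*z/2)


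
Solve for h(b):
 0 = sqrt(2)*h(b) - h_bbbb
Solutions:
 h(b) = C1*exp(-2^(1/8)*b) + C2*exp(2^(1/8)*b) + C3*sin(2^(1/8)*b) + C4*cos(2^(1/8)*b)


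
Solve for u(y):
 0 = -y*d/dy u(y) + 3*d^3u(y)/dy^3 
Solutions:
 u(y) = C1 + Integral(C2*airyai(3^(2/3)*y/3) + C3*airybi(3^(2/3)*y/3), y)


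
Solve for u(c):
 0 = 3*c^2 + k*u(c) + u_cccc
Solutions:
 u(c) = C1*exp(-c*(-k)^(1/4)) + C2*exp(c*(-k)^(1/4)) + C3*exp(-I*c*(-k)^(1/4)) + C4*exp(I*c*(-k)^(1/4)) - 3*c^2/k


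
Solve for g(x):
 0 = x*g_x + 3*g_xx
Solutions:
 g(x) = C1 + C2*erf(sqrt(6)*x/6)


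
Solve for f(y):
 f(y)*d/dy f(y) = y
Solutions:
 f(y) = -sqrt(C1 + y^2)
 f(y) = sqrt(C1 + y^2)


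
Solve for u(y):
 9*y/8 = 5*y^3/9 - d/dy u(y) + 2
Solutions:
 u(y) = C1 + 5*y^4/36 - 9*y^2/16 + 2*y


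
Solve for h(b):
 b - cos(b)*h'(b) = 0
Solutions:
 h(b) = C1 + Integral(b/cos(b), b)


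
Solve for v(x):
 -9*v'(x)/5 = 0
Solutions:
 v(x) = C1


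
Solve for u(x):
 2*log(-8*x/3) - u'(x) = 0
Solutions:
 u(x) = C1 + 2*x*log(-x) + 2*x*(-log(3) - 1 + 3*log(2))


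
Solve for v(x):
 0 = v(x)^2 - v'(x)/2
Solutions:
 v(x) = -1/(C1 + 2*x)


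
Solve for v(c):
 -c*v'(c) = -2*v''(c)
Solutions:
 v(c) = C1 + C2*erfi(c/2)


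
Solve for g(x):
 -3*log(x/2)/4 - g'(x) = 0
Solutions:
 g(x) = C1 - 3*x*log(x)/4 + 3*x*log(2)/4 + 3*x/4


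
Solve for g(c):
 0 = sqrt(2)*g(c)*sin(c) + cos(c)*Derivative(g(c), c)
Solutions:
 g(c) = C1*cos(c)^(sqrt(2))


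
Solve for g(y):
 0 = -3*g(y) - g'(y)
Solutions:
 g(y) = C1*exp(-3*y)


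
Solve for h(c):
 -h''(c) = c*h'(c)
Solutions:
 h(c) = C1 + C2*erf(sqrt(2)*c/2)


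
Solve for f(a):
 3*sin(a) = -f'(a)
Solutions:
 f(a) = C1 + 3*cos(a)


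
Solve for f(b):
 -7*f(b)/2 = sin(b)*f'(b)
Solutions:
 f(b) = C1*(cos(b) + 1)^(7/4)/(cos(b) - 1)^(7/4)


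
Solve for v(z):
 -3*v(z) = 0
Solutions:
 v(z) = 0


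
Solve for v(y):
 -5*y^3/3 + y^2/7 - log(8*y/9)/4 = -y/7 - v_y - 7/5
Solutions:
 v(y) = C1 + 5*y^4/12 - y^3/21 - y^2/14 + y*log(y)/4 - 33*y/20 - y*log(3)/2 + 3*y*log(2)/4


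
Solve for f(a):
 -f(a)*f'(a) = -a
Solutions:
 f(a) = -sqrt(C1 + a^2)
 f(a) = sqrt(C1 + a^2)


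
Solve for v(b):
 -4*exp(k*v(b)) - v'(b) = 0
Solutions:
 v(b) = Piecewise((log(1/(C1*k + 4*b*k))/k, Ne(k, 0)), (nan, True))
 v(b) = Piecewise((C1 - 4*b, Eq(k, 0)), (nan, True))


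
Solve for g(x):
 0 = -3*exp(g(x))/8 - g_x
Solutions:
 g(x) = log(1/(C1 + 3*x)) + 3*log(2)


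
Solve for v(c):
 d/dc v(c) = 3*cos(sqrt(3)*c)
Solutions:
 v(c) = C1 + sqrt(3)*sin(sqrt(3)*c)


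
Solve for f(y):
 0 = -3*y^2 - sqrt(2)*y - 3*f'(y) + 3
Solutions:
 f(y) = C1 - y^3/3 - sqrt(2)*y^2/6 + y


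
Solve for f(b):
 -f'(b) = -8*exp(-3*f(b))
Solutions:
 f(b) = log(C1 + 24*b)/3
 f(b) = log((-3^(1/3) - 3^(5/6)*I)*(C1 + 8*b)^(1/3)/2)
 f(b) = log((-3^(1/3) + 3^(5/6)*I)*(C1 + 8*b)^(1/3)/2)


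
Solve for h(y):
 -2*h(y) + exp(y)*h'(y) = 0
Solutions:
 h(y) = C1*exp(-2*exp(-y))


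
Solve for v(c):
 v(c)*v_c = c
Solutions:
 v(c) = -sqrt(C1 + c^2)
 v(c) = sqrt(C1 + c^2)


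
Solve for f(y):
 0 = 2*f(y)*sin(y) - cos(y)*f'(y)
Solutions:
 f(y) = C1/cos(y)^2


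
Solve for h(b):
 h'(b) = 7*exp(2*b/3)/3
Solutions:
 h(b) = C1 + 7*exp(2*b/3)/2


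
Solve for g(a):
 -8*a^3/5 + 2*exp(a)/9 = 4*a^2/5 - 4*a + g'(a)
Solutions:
 g(a) = C1 - 2*a^4/5 - 4*a^3/15 + 2*a^2 + 2*exp(a)/9


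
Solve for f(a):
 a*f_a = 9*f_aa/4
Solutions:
 f(a) = C1 + C2*erfi(sqrt(2)*a/3)


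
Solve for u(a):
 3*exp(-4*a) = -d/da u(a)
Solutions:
 u(a) = C1 + 3*exp(-4*a)/4


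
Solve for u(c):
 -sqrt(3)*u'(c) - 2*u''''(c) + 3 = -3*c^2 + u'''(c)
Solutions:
 u(c) = C1 + C2*exp(c*(-2 + (1 + 54*sqrt(3) + sqrt(-1 + (1 + 54*sqrt(3))^2))^(-1/3) + (1 + 54*sqrt(3) + sqrt(-1 + (1 + 54*sqrt(3))^2))^(1/3))/12)*sin(sqrt(3)*c*(-(1 + 54*sqrt(3) + sqrt(-1 + (1 + 54*sqrt(3))^2))^(1/3) + (1 + 54*sqrt(3) + sqrt(-1 + (1 + 54*sqrt(3))^2))^(-1/3))/12) + C3*exp(c*(-2 + (1 + 54*sqrt(3) + sqrt(-1 + (1 + 54*sqrt(3))^2))^(-1/3) + (1 + 54*sqrt(3) + sqrt(-1 + (1 + 54*sqrt(3))^2))^(1/3))/12)*cos(sqrt(3)*c*(-(1 + 54*sqrt(3) + sqrt(-1 + (1 + 54*sqrt(3))^2))^(1/3) + (1 + 54*sqrt(3) + sqrt(-1 + (1 + 54*sqrt(3))^2))^(-1/3))/12) + C4*exp(-c*((1 + 54*sqrt(3) + sqrt(-1 + (1 + 54*sqrt(3))^2))^(-1/3) + 1 + (1 + 54*sqrt(3) + sqrt(-1 + (1 + 54*sqrt(3))^2))^(1/3))/6) + sqrt(3)*c^3/3 - 2*c + sqrt(3)*c


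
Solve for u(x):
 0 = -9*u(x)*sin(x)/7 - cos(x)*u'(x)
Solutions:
 u(x) = C1*cos(x)^(9/7)


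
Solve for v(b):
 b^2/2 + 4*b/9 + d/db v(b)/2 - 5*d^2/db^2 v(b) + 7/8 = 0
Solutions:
 v(b) = C1 + C2*exp(b/10) - b^3/3 - 94*b^2/9 - 7583*b/36


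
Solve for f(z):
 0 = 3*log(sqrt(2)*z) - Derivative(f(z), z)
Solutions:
 f(z) = C1 + 3*z*log(z) - 3*z + 3*z*log(2)/2


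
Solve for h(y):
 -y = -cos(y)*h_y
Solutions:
 h(y) = C1 + Integral(y/cos(y), y)


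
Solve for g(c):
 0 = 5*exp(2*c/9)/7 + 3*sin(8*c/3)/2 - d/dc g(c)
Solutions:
 g(c) = C1 + 45*exp(2*c/9)/14 - 9*cos(8*c/3)/16


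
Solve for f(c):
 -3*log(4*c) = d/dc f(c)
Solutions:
 f(c) = C1 - 3*c*log(c) - c*log(64) + 3*c


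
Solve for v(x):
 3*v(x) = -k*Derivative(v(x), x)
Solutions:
 v(x) = C1*exp(-3*x/k)


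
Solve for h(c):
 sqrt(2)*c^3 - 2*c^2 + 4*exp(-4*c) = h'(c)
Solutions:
 h(c) = C1 + sqrt(2)*c^4/4 - 2*c^3/3 - exp(-4*c)


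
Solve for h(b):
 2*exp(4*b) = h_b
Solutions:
 h(b) = C1 + exp(4*b)/2


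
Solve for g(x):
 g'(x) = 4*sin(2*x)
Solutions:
 g(x) = C1 - 2*cos(2*x)


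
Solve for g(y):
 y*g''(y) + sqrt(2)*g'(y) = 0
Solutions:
 g(y) = C1 + C2*y^(1 - sqrt(2))


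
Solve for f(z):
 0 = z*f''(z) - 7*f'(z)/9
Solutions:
 f(z) = C1 + C2*z^(16/9)


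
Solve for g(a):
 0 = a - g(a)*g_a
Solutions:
 g(a) = -sqrt(C1 + a^2)
 g(a) = sqrt(C1 + a^2)


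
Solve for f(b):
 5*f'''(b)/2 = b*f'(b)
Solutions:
 f(b) = C1 + Integral(C2*airyai(2^(1/3)*5^(2/3)*b/5) + C3*airybi(2^(1/3)*5^(2/3)*b/5), b)


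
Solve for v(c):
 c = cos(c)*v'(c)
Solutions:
 v(c) = C1 + Integral(c/cos(c), c)


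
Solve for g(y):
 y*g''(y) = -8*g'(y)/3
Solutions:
 g(y) = C1 + C2/y^(5/3)


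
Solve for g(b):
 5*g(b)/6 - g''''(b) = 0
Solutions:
 g(b) = C1*exp(-5^(1/4)*6^(3/4)*b/6) + C2*exp(5^(1/4)*6^(3/4)*b/6) + C3*sin(5^(1/4)*6^(3/4)*b/6) + C4*cos(5^(1/4)*6^(3/4)*b/6)


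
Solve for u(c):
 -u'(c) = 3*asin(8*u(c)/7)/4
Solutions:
 Integral(1/asin(8*_y/7), (_y, u(c))) = C1 - 3*c/4


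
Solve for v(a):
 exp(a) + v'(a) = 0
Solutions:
 v(a) = C1 - exp(a)


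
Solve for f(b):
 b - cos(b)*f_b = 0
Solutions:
 f(b) = C1 + Integral(b/cos(b), b)


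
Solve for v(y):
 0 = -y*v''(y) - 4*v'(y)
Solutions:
 v(y) = C1 + C2/y^3


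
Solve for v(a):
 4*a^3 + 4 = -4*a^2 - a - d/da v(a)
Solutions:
 v(a) = C1 - a^4 - 4*a^3/3 - a^2/2 - 4*a


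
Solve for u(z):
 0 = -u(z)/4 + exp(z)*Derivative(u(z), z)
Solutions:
 u(z) = C1*exp(-exp(-z)/4)


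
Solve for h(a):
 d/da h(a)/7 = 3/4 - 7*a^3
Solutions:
 h(a) = C1 - 49*a^4/4 + 21*a/4


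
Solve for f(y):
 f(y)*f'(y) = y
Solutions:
 f(y) = -sqrt(C1 + y^2)
 f(y) = sqrt(C1 + y^2)


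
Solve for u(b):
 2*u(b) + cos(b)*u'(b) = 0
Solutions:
 u(b) = C1*(sin(b) - 1)/(sin(b) + 1)


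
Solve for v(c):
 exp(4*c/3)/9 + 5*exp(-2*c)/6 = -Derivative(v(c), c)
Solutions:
 v(c) = C1 - exp(4*c/3)/12 + 5*exp(-2*c)/12


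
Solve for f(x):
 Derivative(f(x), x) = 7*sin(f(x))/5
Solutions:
 -7*x/5 + log(cos(f(x)) - 1)/2 - log(cos(f(x)) + 1)/2 = C1


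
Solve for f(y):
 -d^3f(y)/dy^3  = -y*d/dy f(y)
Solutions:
 f(y) = C1 + Integral(C2*airyai(y) + C3*airybi(y), y)


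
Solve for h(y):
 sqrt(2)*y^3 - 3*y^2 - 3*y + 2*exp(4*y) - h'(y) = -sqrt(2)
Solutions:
 h(y) = C1 + sqrt(2)*y^4/4 - y^3 - 3*y^2/2 + sqrt(2)*y + exp(4*y)/2


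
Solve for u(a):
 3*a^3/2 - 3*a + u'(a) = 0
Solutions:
 u(a) = C1 - 3*a^4/8 + 3*a^2/2


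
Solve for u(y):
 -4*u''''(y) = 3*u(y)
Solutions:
 u(y) = (C1*sin(3^(1/4)*y/2) + C2*cos(3^(1/4)*y/2))*exp(-3^(1/4)*y/2) + (C3*sin(3^(1/4)*y/2) + C4*cos(3^(1/4)*y/2))*exp(3^(1/4)*y/2)


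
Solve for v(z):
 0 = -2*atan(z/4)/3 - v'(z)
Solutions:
 v(z) = C1 - 2*z*atan(z/4)/3 + 4*log(z^2 + 16)/3


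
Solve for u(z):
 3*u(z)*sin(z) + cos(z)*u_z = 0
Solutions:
 u(z) = C1*cos(z)^3


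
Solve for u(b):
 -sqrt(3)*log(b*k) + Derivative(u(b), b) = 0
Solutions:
 u(b) = C1 + sqrt(3)*b*log(b*k) - sqrt(3)*b


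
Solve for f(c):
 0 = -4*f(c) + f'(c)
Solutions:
 f(c) = C1*exp(4*c)


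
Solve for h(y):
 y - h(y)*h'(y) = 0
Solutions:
 h(y) = -sqrt(C1 + y^2)
 h(y) = sqrt(C1 + y^2)


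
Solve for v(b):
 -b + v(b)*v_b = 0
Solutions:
 v(b) = -sqrt(C1 + b^2)
 v(b) = sqrt(C1 + b^2)


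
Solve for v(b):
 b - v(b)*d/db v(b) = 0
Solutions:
 v(b) = -sqrt(C1 + b^2)
 v(b) = sqrt(C1 + b^2)


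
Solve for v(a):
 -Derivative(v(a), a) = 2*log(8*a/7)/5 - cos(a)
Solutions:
 v(a) = C1 - 2*a*log(a)/5 - 6*a*log(2)/5 + 2*a/5 + 2*a*log(7)/5 + sin(a)


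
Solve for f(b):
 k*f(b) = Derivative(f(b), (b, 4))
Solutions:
 f(b) = C1*exp(-b*k^(1/4)) + C2*exp(b*k^(1/4)) + C3*exp(-I*b*k^(1/4)) + C4*exp(I*b*k^(1/4))


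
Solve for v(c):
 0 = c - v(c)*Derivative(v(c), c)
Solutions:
 v(c) = -sqrt(C1 + c^2)
 v(c) = sqrt(C1 + c^2)


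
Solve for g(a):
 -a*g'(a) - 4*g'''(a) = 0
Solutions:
 g(a) = C1 + Integral(C2*airyai(-2^(1/3)*a/2) + C3*airybi(-2^(1/3)*a/2), a)


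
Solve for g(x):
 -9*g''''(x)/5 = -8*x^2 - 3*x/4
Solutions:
 g(x) = C1 + C2*x + C3*x^2 + C4*x^3 + x^6/81 + x^5/288


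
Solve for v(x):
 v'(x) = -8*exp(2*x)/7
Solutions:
 v(x) = C1 - 4*exp(2*x)/7


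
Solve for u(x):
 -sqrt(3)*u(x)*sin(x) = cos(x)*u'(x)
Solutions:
 u(x) = C1*cos(x)^(sqrt(3))


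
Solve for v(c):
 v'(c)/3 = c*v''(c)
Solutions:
 v(c) = C1 + C2*c^(4/3)


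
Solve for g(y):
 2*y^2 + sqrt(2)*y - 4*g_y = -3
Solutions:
 g(y) = C1 + y^3/6 + sqrt(2)*y^2/8 + 3*y/4


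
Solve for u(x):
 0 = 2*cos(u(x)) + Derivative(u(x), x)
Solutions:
 u(x) = pi - asin((C1 + exp(4*x))/(C1 - exp(4*x)))
 u(x) = asin((C1 + exp(4*x))/(C1 - exp(4*x)))


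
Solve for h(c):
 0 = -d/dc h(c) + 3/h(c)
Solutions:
 h(c) = -sqrt(C1 + 6*c)
 h(c) = sqrt(C1 + 6*c)


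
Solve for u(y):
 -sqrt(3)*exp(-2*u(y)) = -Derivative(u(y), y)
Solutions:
 u(y) = log(-sqrt(C1 + 2*sqrt(3)*y))
 u(y) = log(C1 + 2*sqrt(3)*y)/2


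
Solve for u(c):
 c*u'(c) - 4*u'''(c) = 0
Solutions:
 u(c) = C1 + Integral(C2*airyai(2^(1/3)*c/2) + C3*airybi(2^(1/3)*c/2), c)


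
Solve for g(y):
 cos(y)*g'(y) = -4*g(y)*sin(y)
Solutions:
 g(y) = C1*cos(y)^4


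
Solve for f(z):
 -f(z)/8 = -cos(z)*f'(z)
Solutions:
 f(z) = C1*(sin(z) + 1)^(1/16)/(sin(z) - 1)^(1/16)


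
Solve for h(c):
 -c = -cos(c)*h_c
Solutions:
 h(c) = C1 + Integral(c/cos(c), c)


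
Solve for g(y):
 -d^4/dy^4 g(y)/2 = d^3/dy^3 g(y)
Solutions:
 g(y) = C1 + C2*y + C3*y^2 + C4*exp(-2*y)


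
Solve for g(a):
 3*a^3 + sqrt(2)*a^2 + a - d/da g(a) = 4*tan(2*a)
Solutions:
 g(a) = C1 + 3*a^4/4 + sqrt(2)*a^3/3 + a^2/2 + 2*log(cos(2*a))


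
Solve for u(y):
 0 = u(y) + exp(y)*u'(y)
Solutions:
 u(y) = C1*exp(exp(-y))


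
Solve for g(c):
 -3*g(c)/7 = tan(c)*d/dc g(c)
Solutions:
 g(c) = C1/sin(c)^(3/7)


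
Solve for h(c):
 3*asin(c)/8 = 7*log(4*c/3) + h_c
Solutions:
 h(c) = C1 - 7*c*log(c) + 3*c*asin(c)/8 - 14*c*log(2) + 7*c + 7*c*log(3) + 3*sqrt(1 - c^2)/8


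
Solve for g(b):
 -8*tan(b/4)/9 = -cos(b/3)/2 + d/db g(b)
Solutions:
 g(b) = C1 + 32*log(cos(b/4))/9 + 3*sin(b/3)/2


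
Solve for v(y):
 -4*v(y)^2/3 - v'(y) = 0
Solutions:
 v(y) = 3/(C1 + 4*y)


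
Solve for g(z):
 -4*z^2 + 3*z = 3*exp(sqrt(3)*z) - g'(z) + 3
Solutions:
 g(z) = C1 + 4*z^3/3 - 3*z^2/2 + 3*z + sqrt(3)*exp(sqrt(3)*z)


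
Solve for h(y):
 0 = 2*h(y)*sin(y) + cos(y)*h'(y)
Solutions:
 h(y) = C1*cos(y)^2


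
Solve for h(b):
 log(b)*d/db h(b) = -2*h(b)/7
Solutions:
 h(b) = C1*exp(-2*li(b)/7)


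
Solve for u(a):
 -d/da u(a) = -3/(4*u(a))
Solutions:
 u(a) = -sqrt(C1 + 6*a)/2
 u(a) = sqrt(C1 + 6*a)/2


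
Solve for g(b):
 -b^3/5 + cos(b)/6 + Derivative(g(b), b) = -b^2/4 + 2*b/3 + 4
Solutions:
 g(b) = C1 + b^4/20 - b^3/12 + b^2/3 + 4*b - sin(b)/6


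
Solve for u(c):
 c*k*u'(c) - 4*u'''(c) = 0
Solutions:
 u(c) = C1 + Integral(C2*airyai(2^(1/3)*c*k^(1/3)/2) + C3*airybi(2^(1/3)*c*k^(1/3)/2), c)


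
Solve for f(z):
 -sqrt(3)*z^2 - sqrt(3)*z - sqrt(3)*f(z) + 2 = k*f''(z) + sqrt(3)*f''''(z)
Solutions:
 f(z) = C1*exp(-sqrt(2)*3^(3/4)*z*sqrt(-k - sqrt(k^2 - 12))/6) + C2*exp(sqrt(2)*3^(3/4)*z*sqrt(-k - sqrt(k^2 - 12))/6) + C3*exp(-sqrt(2)*3^(3/4)*z*sqrt(-k + sqrt(k^2 - 12))/6) + C4*exp(sqrt(2)*3^(3/4)*z*sqrt(-k + sqrt(k^2 - 12))/6) + 2*sqrt(3)*k/3 - z^2 - z + 2*sqrt(3)/3


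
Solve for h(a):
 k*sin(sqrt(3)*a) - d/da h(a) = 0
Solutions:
 h(a) = C1 - sqrt(3)*k*cos(sqrt(3)*a)/3


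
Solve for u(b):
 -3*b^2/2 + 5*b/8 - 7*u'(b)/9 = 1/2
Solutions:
 u(b) = C1 - 9*b^3/14 + 45*b^2/112 - 9*b/14


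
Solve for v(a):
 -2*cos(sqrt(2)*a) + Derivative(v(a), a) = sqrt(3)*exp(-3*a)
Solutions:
 v(a) = C1 + sqrt(2)*sin(sqrt(2)*a) - sqrt(3)*exp(-3*a)/3


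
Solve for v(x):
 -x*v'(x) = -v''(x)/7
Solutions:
 v(x) = C1 + C2*erfi(sqrt(14)*x/2)


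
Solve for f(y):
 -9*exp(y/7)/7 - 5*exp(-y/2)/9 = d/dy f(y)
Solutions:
 f(y) = C1 - 9*exp(y/7) + 10*exp(-y/2)/9


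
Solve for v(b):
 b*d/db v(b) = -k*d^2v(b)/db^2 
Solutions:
 v(b) = C1 + C2*sqrt(k)*erf(sqrt(2)*b*sqrt(1/k)/2)


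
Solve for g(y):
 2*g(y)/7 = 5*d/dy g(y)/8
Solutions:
 g(y) = C1*exp(16*y/35)


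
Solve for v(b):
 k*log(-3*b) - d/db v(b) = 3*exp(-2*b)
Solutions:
 v(b) = C1 + b*k*log(-b) + b*k*(-1 + log(3)) + 3*exp(-2*b)/2


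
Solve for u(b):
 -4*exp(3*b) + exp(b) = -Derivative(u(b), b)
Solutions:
 u(b) = C1 + 4*exp(3*b)/3 - exp(b)


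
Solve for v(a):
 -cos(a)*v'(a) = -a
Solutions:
 v(a) = C1 + Integral(a/cos(a), a)


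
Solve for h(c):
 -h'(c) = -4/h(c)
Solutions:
 h(c) = -sqrt(C1 + 8*c)
 h(c) = sqrt(C1 + 8*c)


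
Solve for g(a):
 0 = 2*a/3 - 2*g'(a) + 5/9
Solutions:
 g(a) = C1 + a^2/6 + 5*a/18


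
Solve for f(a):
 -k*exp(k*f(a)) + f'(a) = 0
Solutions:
 f(a) = Piecewise((log(-1/(C1*k + a*k^2))/k, Ne(k, 0)), (nan, True))
 f(a) = Piecewise((C1 + a*k, Eq(k, 0)), (nan, True))


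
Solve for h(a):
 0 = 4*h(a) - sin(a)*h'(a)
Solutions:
 h(a) = C1*(cos(a)^2 - 2*cos(a) + 1)/(cos(a)^2 + 2*cos(a) + 1)


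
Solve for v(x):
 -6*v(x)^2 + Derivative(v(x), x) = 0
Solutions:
 v(x) = -1/(C1 + 6*x)


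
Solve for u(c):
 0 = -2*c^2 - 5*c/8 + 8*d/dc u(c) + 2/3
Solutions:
 u(c) = C1 + c^3/12 + 5*c^2/128 - c/12


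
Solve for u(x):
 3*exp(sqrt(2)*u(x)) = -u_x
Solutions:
 u(x) = sqrt(2)*(2*log(1/(C1 + 3*x)) - log(2))/4


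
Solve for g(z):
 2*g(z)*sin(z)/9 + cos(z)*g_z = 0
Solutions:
 g(z) = C1*cos(z)^(2/9)


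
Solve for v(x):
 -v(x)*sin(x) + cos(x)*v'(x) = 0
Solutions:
 v(x) = C1/cos(x)


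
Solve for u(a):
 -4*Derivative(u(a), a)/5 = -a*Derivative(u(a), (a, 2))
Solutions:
 u(a) = C1 + C2*a^(9/5)


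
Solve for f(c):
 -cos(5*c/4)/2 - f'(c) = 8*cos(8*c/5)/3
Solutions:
 f(c) = C1 - 2*sin(5*c/4)/5 - 5*sin(8*c/5)/3


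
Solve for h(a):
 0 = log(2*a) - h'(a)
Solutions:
 h(a) = C1 + a*log(a) - a + a*log(2)


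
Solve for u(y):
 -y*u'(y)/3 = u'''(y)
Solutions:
 u(y) = C1 + Integral(C2*airyai(-3^(2/3)*y/3) + C3*airybi(-3^(2/3)*y/3), y)


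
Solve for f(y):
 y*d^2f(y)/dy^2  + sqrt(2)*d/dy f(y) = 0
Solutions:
 f(y) = C1 + C2*y^(1 - sqrt(2))


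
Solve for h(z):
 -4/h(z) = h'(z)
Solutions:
 h(z) = -sqrt(C1 - 8*z)
 h(z) = sqrt(C1 - 8*z)


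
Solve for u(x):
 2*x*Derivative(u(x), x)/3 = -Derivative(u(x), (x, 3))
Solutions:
 u(x) = C1 + Integral(C2*airyai(-2^(1/3)*3^(2/3)*x/3) + C3*airybi(-2^(1/3)*3^(2/3)*x/3), x)


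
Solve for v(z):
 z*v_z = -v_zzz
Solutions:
 v(z) = C1 + Integral(C2*airyai(-z) + C3*airybi(-z), z)


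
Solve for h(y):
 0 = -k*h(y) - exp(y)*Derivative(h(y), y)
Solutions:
 h(y) = C1*exp(k*exp(-y))


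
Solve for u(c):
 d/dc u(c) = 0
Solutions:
 u(c) = C1


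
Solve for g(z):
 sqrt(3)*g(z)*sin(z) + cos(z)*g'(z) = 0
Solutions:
 g(z) = C1*cos(z)^(sqrt(3))


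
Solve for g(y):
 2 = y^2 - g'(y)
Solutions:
 g(y) = C1 + y^3/3 - 2*y


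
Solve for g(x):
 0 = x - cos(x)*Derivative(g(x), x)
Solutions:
 g(x) = C1 + Integral(x/cos(x), x)


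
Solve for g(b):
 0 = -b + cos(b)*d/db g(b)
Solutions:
 g(b) = C1 + Integral(b/cos(b), b)


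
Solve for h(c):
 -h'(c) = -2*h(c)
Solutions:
 h(c) = C1*exp(2*c)


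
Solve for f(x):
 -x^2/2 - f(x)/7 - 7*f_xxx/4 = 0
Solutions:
 f(x) = C3*exp(-2^(2/3)*7^(1/3)*x/7) - 7*x^2/2 + (C1*sin(2^(2/3)*sqrt(3)*7^(1/3)*x/14) + C2*cos(2^(2/3)*sqrt(3)*7^(1/3)*x/14))*exp(2^(2/3)*7^(1/3)*x/14)


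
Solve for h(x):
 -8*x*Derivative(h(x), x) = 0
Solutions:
 h(x) = C1


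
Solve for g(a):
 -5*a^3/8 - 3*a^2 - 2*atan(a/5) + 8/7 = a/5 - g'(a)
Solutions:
 g(a) = C1 + 5*a^4/32 + a^3 + a^2/10 + 2*a*atan(a/5) - 8*a/7 - 5*log(a^2 + 25)


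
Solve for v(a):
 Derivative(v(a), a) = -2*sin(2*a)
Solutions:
 v(a) = C1 + cos(2*a)


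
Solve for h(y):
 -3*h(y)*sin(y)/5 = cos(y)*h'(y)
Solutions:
 h(y) = C1*cos(y)^(3/5)


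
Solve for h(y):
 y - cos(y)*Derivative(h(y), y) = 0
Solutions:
 h(y) = C1 + Integral(y/cos(y), y)


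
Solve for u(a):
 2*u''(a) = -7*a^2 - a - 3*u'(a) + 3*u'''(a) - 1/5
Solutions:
 u(a) = C1 + C2*exp(a*(1 - sqrt(10))/3) + C3*exp(a*(1 + sqrt(10))/3) - 7*a^3/9 + 25*a^2/18 - 889*a/135


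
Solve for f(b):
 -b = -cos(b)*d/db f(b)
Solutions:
 f(b) = C1 + Integral(b/cos(b), b)


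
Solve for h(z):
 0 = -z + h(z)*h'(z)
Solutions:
 h(z) = -sqrt(C1 + z^2)
 h(z) = sqrt(C1 + z^2)


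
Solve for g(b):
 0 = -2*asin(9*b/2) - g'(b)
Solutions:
 g(b) = C1 - 2*b*asin(9*b/2) - 2*sqrt(4 - 81*b^2)/9


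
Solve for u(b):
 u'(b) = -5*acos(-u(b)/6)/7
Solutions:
 Integral(1/acos(-_y/6), (_y, u(b))) = C1 - 5*b/7


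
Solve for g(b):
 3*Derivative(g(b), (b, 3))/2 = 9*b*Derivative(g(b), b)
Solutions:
 g(b) = C1 + Integral(C2*airyai(6^(1/3)*b) + C3*airybi(6^(1/3)*b), b)


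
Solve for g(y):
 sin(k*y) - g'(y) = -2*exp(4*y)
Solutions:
 g(y) = C1 + exp(4*y)/2 - cos(k*y)/k


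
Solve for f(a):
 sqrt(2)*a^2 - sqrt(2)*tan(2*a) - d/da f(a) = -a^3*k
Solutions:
 f(a) = C1 + a^4*k/4 + sqrt(2)*a^3/3 + sqrt(2)*log(cos(2*a))/2


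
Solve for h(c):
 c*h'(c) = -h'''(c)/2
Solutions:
 h(c) = C1 + Integral(C2*airyai(-2^(1/3)*c) + C3*airybi(-2^(1/3)*c), c)


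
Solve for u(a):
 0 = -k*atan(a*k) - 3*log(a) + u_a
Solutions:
 u(a) = C1 + 3*a*log(a) - 3*a + k*Piecewise((a*atan(a*k) - log(a^2*k^2 + 1)/(2*k), Ne(k, 0)), (0, True))


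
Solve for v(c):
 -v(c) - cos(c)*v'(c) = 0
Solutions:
 v(c) = C1*sqrt(sin(c) - 1)/sqrt(sin(c) + 1)


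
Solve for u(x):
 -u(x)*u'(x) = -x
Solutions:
 u(x) = -sqrt(C1 + x^2)
 u(x) = sqrt(C1 + x^2)


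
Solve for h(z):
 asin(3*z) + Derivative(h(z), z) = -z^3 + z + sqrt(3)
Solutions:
 h(z) = C1 - z^4/4 + z^2/2 - z*asin(3*z) + sqrt(3)*z - sqrt(1 - 9*z^2)/3


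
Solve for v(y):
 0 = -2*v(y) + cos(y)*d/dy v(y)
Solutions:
 v(y) = C1*(sin(y) + 1)/(sin(y) - 1)


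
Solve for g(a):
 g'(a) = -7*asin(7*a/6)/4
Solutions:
 g(a) = C1 - 7*a*asin(7*a/6)/4 - sqrt(36 - 49*a^2)/4


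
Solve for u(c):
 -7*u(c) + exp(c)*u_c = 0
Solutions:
 u(c) = C1*exp(-7*exp(-c))


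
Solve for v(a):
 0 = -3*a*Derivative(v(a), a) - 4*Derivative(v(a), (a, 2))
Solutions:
 v(a) = C1 + C2*erf(sqrt(6)*a/4)


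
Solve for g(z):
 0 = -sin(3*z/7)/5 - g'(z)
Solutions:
 g(z) = C1 + 7*cos(3*z/7)/15


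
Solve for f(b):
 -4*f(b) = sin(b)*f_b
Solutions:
 f(b) = C1*(cos(b)^2 + 2*cos(b) + 1)/(cos(b)^2 - 2*cos(b) + 1)


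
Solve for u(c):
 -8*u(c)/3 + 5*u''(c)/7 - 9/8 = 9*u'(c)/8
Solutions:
 u(c) = C1*exp(c*(189 - sqrt(250761))/240) + C2*exp(c*(189 + sqrt(250761))/240) - 27/64


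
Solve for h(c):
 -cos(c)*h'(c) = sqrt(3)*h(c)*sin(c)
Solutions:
 h(c) = C1*cos(c)^(sqrt(3))


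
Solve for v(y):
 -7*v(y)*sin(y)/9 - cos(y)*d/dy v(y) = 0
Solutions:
 v(y) = C1*cos(y)^(7/9)


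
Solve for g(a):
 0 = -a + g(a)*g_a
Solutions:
 g(a) = -sqrt(C1 + a^2)
 g(a) = sqrt(C1 + a^2)


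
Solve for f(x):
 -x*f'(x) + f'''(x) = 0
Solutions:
 f(x) = C1 + Integral(C2*airyai(x) + C3*airybi(x), x)


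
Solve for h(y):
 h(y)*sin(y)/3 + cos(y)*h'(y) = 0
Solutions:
 h(y) = C1*cos(y)^(1/3)


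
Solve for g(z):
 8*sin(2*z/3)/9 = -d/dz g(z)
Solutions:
 g(z) = C1 + 4*cos(2*z/3)/3


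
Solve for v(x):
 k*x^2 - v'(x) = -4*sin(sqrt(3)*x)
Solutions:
 v(x) = C1 + k*x^3/3 - 4*sqrt(3)*cos(sqrt(3)*x)/3


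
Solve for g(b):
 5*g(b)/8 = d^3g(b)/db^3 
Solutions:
 g(b) = C3*exp(5^(1/3)*b/2) + (C1*sin(sqrt(3)*5^(1/3)*b/4) + C2*cos(sqrt(3)*5^(1/3)*b/4))*exp(-5^(1/3)*b/4)


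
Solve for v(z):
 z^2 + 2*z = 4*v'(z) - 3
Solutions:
 v(z) = C1 + z^3/12 + z^2/4 + 3*z/4


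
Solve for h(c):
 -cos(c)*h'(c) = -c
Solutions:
 h(c) = C1 + Integral(c/cos(c), c)


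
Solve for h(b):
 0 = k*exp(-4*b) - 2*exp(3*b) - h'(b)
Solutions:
 h(b) = C1 - k*exp(-4*b)/4 - 2*exp(3*b)/3


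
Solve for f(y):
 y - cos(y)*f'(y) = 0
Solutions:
 f(y) = C1 + Integral(y/cos(y), y)


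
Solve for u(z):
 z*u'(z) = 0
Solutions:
 u(z) = C1


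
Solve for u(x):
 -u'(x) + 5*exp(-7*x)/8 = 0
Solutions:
 u(x) = C1 - 5*exp(-7*x)/56


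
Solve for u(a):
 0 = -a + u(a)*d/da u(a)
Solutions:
 u(a) = -sqrt(C1 + a^2)
 u(a) = sqrt(C1 + a^2)


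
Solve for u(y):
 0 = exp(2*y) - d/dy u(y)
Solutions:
 u(y) = C1 + exp(2*y)/2


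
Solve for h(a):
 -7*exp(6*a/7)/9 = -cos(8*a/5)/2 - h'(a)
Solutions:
 h(a) = C1 + 49*exp(6*a/7)/54 - 5*sin(8*a/5)/16


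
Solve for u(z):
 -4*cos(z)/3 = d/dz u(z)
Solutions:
 u(z) = C1 - 4*sin(z)/3


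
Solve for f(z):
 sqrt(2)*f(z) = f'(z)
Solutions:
 f(z) = C1*exp(sqrt(2)*z)


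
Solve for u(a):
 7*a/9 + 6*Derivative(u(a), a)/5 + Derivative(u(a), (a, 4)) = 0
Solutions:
 u(a) = C1 + C4*exp(-5^(2/3)*6^(1/3)*a/5) - 35*a^2/108 + (C2*sin(2^(1/3)*3^(5/6)*5^(2/3)*a/10) + C3*cos(2^(1/3)*3^(5/6)*5^(2/3)*a/10))*exp(5^(2/3)*6^(1/3)*a/10)


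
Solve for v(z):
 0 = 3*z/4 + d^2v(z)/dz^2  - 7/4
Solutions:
 v(z) = C1 + C2*z - z^3/8 + 7*z^2/8


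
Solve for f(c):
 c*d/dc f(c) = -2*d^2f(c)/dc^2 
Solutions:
 f(c) = C1 + C2*erf(c/2)


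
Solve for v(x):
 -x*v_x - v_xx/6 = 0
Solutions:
 v(x) = C1 + C2*erf(sqrt(3)*x)


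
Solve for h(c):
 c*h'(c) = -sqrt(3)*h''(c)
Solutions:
 h(c) = C1 + C2*erf(sqrt(2)*3^(3/4)*c/6)


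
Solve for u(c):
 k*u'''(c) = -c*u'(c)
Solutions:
 u(c) = C1 + Integral(C2*airyai(c*(-1/k)^(1/3)) + C3*airybi(c*(-1/k)^(1/3)), c)


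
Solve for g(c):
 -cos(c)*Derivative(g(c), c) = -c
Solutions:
 g(c) = C1 + Integral(c/cos(c), c)


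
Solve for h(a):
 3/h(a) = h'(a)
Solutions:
 h(a) = -sqrt(C1 + 6*a)
 h(a) = sqrt(C1 + 6*a)


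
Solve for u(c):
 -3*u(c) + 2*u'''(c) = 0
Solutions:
 u(c) = C3*exp(2^(2/3)*3^(1/3)*c/2) + (C1*sin(2^(2/3)*3^(5/6)*c/4) + C2*cos(2^(2/3)*3^(5/6)*c/4))*exp(-2^(2/3)*3^(1/3)*c/4)


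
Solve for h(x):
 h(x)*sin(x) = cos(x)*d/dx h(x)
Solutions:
 h(x) = C1/cos(x)


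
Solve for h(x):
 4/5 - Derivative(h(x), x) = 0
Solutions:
 h(x) = C1 + 4*x/5


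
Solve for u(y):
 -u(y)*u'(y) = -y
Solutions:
 u(y) = -sqrt(C1 + y^2)
 u(y) = sqrt(C1 + y^2)


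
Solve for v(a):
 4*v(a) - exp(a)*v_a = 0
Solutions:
 v(a) = C1*exp(-4*exp(-a))


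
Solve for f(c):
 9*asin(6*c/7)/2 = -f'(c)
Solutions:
 f(c) = C1 - 9*c*asin(6*c/7)/2 - 3*sqrt(49 - 36*c^2)/4


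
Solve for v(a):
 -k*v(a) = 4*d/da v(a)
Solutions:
 v(a) = C1*exp(-a*k/4)


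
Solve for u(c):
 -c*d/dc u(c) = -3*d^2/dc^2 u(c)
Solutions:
 u(c) = C1 + C2*erfi(sqrt(6)*c/6)


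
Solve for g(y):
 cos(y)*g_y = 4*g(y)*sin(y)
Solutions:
 g(y) = C1/cos(y)^4


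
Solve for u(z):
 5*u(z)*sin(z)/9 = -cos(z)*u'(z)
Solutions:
 u(z) = C1*cos(z)^(5/9)


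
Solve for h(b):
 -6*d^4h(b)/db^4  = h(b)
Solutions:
 h(b) = (C1*sin(2^(1/4)*3^(3/4)*b/6) + C2*cos(2^(1/4)*3^(3/4)*b/6))*exp(-2^(1/4)*3^(3/4)*b/6) + (C3*sin(2^(1/4)*3^(3/4)*b/6) + C4*cos(2^(1/4)*3^(3/4)*b/6))*exp(2^(1/4)*3^(3/4)*b/6)


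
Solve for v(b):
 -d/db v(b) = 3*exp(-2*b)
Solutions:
 v(b) = C1 + 3*exp(-2*b)/2


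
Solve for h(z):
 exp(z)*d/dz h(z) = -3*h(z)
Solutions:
 h(z) = C1*exp(3*exp(-z))


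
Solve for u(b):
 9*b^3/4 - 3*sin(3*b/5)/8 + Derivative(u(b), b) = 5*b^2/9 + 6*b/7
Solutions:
 u(b) = C1 - 9*b^4/16 + 5*b^3/27 + 3*b^2/7 - 5*cos(3*b/5)/8


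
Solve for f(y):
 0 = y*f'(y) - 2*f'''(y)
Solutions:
 f(y) = C1 + Integral(C2*airyai(2^(2/3)*y/2) + C3*airybi(2^(2/3)*y/2), y)


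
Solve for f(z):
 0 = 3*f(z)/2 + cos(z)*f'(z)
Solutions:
 f(z) = C1*(sin(z) - 1)^(3/4)/(sin(z) + 1)^(3/4)


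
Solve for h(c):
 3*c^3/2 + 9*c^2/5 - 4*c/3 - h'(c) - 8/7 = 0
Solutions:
 h(c) = C1 + 3*c^4/8 + 3*c^3/5 - 2*c^2/3 - 8*c/7


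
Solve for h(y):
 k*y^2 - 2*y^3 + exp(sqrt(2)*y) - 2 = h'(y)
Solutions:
 h(y) = C1 + k*y^3/3 - y^4/2 - 2*y + sqrt(2)*exp(sqrt(2)*y)/2


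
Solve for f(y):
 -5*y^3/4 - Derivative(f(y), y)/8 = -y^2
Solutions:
 f(y) = C1 - 5*y^4/2 + 8*y^3/3


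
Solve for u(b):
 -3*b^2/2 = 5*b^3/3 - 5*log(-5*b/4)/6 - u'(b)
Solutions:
 u(b) = C1 + 5*b^4/12 + b^3/2 - 5*b*log(-b)/6 + 5*b*(-log(5) + 1 + 2*log(2))/6


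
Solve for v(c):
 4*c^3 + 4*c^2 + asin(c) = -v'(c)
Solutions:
 v(c) = C1 - c^4 - 4*c^3/3 - c*asin(c) - sqrt(1 - c^2)


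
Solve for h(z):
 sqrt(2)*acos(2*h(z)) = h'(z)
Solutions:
 Integral(1/acos(2*_y), (_y, h(z))) = C1 + sqrt(2)*z


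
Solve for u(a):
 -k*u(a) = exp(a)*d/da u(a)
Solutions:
 u(a) = C1*exp(k*exp(-a))


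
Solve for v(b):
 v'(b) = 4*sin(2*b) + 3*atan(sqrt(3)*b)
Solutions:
 v(b) = C1 + 3*b*atan(sqrt(3)*b) - sqrt(3)*log(3*b^2 + 1)/2 - 2*cos(2*b)


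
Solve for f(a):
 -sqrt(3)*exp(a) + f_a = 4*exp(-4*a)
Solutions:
 f(a) = C1 + sqrt(3)*exp(a) - exp(-4*a)


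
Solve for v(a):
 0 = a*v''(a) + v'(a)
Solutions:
 v(a) = C1 + C2*log(a)


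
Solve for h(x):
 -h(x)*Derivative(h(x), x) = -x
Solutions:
 h(x) = -sqrt(C1 + x^2)
 h(x) = sqrt(C1 + x^2)


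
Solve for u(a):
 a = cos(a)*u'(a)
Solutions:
 u(a) = C1 + Integral(a/cos(a), a)


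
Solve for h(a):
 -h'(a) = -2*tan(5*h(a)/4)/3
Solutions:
 h(a) = -4*asin(C1*exp(5*a/6))/5 + 4*pi/5
 h(a) = 4*asin(C1*exp(5*a/6))/5


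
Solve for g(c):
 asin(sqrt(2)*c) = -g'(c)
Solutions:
 g(c) = C1 - c*asin(sqrt(2)*c) - sqrt(2)*sqrt(1 - 2*c^2)/2


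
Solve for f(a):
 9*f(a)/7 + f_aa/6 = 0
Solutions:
 f(a) = C1*sin(3*sqrt(42)*a/7) + C2*cos(3*sqrt(42)*a/7)


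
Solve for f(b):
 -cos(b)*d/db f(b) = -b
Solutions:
 f(b) = C1 + Integral(b/cos(b), b)


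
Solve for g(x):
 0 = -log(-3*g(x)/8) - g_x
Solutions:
 Integral(1/(log(-_y) - 3*log(2) + log(3)), (_y, g(x))) = C1 - x


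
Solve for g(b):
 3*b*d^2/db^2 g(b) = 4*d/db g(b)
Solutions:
 g(b) = C1 + C2*b^(7/3)


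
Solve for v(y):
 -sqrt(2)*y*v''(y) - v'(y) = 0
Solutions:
 v(y) = C1 + C2*y^(1 - sqrt(2)/2)


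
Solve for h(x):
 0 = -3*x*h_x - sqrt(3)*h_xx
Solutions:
 h(x) = C1 + C2*erf(sqrt(2)*3^(1/4)*x/2)


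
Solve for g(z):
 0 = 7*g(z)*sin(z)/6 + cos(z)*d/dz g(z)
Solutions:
 g(z) = C1*cos(z)^(7/6)


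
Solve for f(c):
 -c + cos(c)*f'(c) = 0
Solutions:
 f(c) = C1 + Integral(c/cos(c), c)


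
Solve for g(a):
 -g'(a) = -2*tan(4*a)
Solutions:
 g(a) = C1 - log(cos(4*a))/2


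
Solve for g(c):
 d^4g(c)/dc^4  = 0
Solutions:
 g(c) = C1 + C2*c + C3*c^2 + C4*c^3


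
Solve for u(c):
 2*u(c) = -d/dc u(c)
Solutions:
 u(c) = C1*exp(-2*c)


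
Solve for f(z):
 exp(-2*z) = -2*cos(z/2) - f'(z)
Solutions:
 f(z) = C1 - 4*sin(z/2) + exp(-2*z)/2


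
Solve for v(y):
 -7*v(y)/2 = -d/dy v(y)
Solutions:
 v(y) = C1*exp(7*y/2)


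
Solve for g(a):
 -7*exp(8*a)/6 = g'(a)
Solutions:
 g(a) = C1 - 7*exp(8*a)/48


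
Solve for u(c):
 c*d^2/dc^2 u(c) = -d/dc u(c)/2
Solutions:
 u(c) = C1 + C2*sqrt(c)


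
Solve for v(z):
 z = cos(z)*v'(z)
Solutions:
 v(z) = C1 + Integral(z/cos(z), z)


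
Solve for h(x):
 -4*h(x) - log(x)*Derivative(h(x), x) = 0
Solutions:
 h(x) = C1*exp(-4*li(x))


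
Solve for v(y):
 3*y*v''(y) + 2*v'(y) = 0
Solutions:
 v(y) = C1 + C2*y^(1/3)


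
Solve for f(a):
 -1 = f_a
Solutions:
 f(a) = C1 - a


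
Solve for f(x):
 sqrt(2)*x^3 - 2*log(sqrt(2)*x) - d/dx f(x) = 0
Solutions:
 f(x) = C1 + sqrt(2)*x^4/4 - 2*x*log(x) - x*log(2) + 2*x


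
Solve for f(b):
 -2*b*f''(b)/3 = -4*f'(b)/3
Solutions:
 f(b) = C1 + C2*b^3


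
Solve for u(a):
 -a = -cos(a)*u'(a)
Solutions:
 u(a) = C1 + Integral(a/cos(a), a)


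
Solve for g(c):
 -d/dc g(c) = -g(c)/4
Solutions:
 g(c) = C1*exp(c/4)


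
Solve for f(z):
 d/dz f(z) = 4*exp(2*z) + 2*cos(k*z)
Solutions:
 f(z) = C1 + 2*exp(2*z) + 2*sin(k*z)/k


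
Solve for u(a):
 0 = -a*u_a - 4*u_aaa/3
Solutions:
 u(a) = C1 + Integral(C2*airyai(-6^(1/3)*a/2) + C3*airybi(-6^(1/3)*a/2), a)


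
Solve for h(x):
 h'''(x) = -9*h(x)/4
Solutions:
 h(x) = C3*exp(-2^(1/3)*3^(2/3)*x/2) + (C1*sin(3*2^(1/3)*3^(1/6)*x/4) + C2*cos(3*2^(1/3)*3^(1/6)*x/4))*exp(2^(1/3)*3^(2/3)*x/4)


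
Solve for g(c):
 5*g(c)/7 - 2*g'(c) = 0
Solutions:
 g(c) = C1*exp(5*c/14)


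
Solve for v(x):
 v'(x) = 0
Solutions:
 v(x) = C1


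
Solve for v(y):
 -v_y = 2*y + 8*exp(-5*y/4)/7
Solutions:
 v(y) = C1 - y^2 + 32*exp(-5*y/4)/35


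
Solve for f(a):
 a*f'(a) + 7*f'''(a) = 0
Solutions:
 f(a) = C1 + Integral(C2*airyai(-7^(2/3)*a/7) + C3*airybi(-7^(2/3)*a/7), a)


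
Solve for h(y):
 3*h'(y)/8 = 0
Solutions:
 h(y) = C1


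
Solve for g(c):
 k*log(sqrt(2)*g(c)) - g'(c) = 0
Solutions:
 Integral(1/(2*log(_y) + log(2)), (_y, g(c))) = C1 + c*k/2


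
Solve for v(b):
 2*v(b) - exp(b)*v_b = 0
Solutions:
 v(b) = C1*exp(-2*exp(-b))


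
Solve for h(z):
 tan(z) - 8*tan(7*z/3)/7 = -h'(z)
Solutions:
 h(z) = C1 + log(cos(z)) - 24*log(cos(7*z/3))/49


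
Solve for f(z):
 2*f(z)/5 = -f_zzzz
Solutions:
 f(z) = (C1*sin(10^(3/4)*z/10) + C2*cos(10^(3/4)*z/10))*exp(-10^(3/4)*z/10) + (C3*sin(10^(3/4)*z/10) + C4*cos(10^(3/4)*z/10))*exp(10^(3/4)*z/10)


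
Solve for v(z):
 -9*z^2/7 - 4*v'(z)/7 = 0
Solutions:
 v(z) = C1 - 3*z^3/4


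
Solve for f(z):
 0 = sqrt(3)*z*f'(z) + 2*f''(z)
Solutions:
 f(z) = C1 + C2*erf(3^(1/4)*z/2)


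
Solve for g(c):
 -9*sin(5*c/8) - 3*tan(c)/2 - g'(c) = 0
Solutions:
 g(c) = C1 + 3*log(cos(c))/2 + 72*cos(5*c/8)/5


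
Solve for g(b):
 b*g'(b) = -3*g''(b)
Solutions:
 g(b) = C1 + C2*erf(sqrt(6)*b/6)


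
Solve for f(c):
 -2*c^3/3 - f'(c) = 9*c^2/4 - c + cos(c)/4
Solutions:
 f(c) = C1 - c^4/6 - 3*c^3/4 + c^2/2 - sin(c)/4


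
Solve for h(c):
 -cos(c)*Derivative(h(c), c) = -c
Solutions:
 h(c) = C1 + Integral(c/cos(c), c)


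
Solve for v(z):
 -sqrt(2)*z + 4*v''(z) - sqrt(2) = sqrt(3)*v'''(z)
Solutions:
 v(z) = C1 + C2*z + C3*exp(4*sqrt(3)*z/3) + sqrt(2)*z^3/24 + z^2*(sqrt(6) + 4*sqrt(2))/32


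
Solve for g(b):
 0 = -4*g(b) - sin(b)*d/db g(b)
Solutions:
 g(b) = C1*(cos(b)^2 + 2*cos(b) + 1)/(cos(b)^2 - 2*cos(b) + 1)
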